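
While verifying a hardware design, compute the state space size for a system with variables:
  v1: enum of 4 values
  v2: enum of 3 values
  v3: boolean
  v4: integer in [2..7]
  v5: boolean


State space = product of domain sizes of all variables.
Domain sizes:
  v1 (enum of 4 values): 4
  v2 (enum of 3 values): 3
  v3 (boolean): 2
  v4 (integer in [2..7]): 6
  v5 (boolean): 2
Product = 4 * 3 * 2 * 6 * 2 = 288

288


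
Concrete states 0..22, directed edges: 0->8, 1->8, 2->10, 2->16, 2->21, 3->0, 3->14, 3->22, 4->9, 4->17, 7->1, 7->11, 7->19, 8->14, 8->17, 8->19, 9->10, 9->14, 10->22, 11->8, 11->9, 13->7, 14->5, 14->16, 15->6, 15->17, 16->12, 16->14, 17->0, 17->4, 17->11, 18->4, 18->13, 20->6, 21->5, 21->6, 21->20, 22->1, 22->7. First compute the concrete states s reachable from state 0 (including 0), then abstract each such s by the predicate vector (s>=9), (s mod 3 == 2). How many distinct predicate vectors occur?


BFS from 0:
Concrete reachable: {0, 1, 4, 5, 7, 8, 9, 10, 11, 12, 14, 16, 17, 19, 22}
Abstract via predicates (s>=9), (s mod 3 == 2):
  (0,0) <- {0, 1, 4, 7}
  (0,1) <- {5, 8}
  (1,0) <- {9, 10, 12, 16, 19, 22}
  (1,1) <- {11, 14, 17}
Distinct abstract states = 4

4


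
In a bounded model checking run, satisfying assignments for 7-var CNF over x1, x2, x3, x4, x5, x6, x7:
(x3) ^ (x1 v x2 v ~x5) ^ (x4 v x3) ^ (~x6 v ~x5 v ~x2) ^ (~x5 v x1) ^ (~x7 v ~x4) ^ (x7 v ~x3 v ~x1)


CNF with 7 clauses over 7 vars (128 assignments).
An assignment satisfies CNF iff every clause has >=1 true literal.
Check each row (bits = x1,x2,x3,x4,x5,x6,x7; clause T/F shown):
  row 0 [0000000]: clauses=FTFTTTT -> 0
  row 1 [0000001]: clauses=FTFTTTT -> 0
  row 2 [0000010]: clauses=FTFTTTT -> 0
  row 3 [0000011]: clauses=FTFTTTT -> 0
  row 4 [0000100]: clauses=FFFTFTT -> 0
  (every remaining row is evaluated the same way; all 128 results are listed next)
Full result column, 8 rows per line (x1,x2,x3,x4 fixed per line; x5,x6,x7 runs 000..111 left to right):
  rows 0-7 [x1,x2,x3,x4=0000]: 00000000  (ones: 0)
  rows 8-15 [x1,x2,x3,x4=0001]: 00000000  (ones: 0)
  rows 16-23 [x1,x2,x3,x4=0010]: 11110000  (ones: 4)
  rows 24-31 [x1,x2,x3,x4=0011]: 10100000  (ones: 2)
  rows 32-39 [x1,x2,x3,x4=0100]: 00000000  (ones: 0)
  rows 40-47 [x1,x2,x3,x4=0101]: 00000000  (ones: 0)
  rows 48-55 [x1,x2,x3,x4=0110]: 11110000  (ones: 4)
  rows 56-63 [x1,x2,x3,x4=0111]: 10100000  (ones: 2)
  rows 64-71 [x1,x2,x3,x4=1000]: 00000000  (ones: 0)
  rows 72-79 [x1,x2,x3,x4=1001]: 00000000  (ones: 0)
  rows 80-87 [x1,x2,x3,x4=1010]: 01010101  (ones: 4)
  rows 88-95 [x1,x2,x3,x4=1011]: 00000000  (ones: 0)
  rows 96-103 [x1,x2,x3,x4=1100]: 00000000  (ones: 0)
  rows 104-111 [x1,x2,x3,x4=1101]: 00000000  (ones: 0)
  rows 112-119 [x1,x2,x3,x4=1110]: 01010100  (ones: 3)
  rows 120-127 [x1,x2,x3,x4=1111]: 00000000  (ones: 0)
Satisfying assignments = 0+0+4+2+0+0+4+2+0+0+4+0+0+0+3+0 = 19

19


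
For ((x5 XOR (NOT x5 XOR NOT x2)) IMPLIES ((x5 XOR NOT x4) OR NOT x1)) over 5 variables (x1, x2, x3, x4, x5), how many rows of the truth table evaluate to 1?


Formula: ((x5 XOR (NOT x5 XOR NOT x2)) IMPLIES ((x5 XOR NOT x4) OR NOT x1)) over 5 vars (32 rows)
Evaluate each row (x1, x2, x3, x4, x5 as bits, MSB first):
  row 0 [00000]: ((0 XOR (NOT 0 XOR NOT 0)) IMPLIES ((0 XOR NOT 0) OR NOT 0)) -> 1
  row 1 [00001]: ((1 XOR (NOT 1 XOR NOT 0)) IMPLIES ((1 XOR NOT 0) OR NOT 0)) -> 1
  row 2 [00010]: ((0 XOR (NOT 0 XOR NOT 0)) IMPLIES ((0 XOR NOT 1) OR NOT 0)) -> 1
  row 3 [00011]: ((1 XOR (NOT 1 XOR NOT 0)) IMPLIES ((1 XOR NOT 1) OR NOT 0)) -> 1
  row 4 [00100]: ((0 XOR (NOT 0 XOR NOT 0)) IMPLIES ((0 XOR NOT 0) OR NOT 0)) -> 1
  row 5 [00101]: ((1 XOR (NOT 1 XOR NOT 0)) IMPLIES ((1 XOR NOT 0) OR NOT 0)) -> 1
  row 6 [00110]: ((0 XOR (NOT 0 XOR NOT 0)) IMPLIES ((0 XOR NOT 1) OR NOT 0)) -> 1
  row 7 [00111]: ((1 XOR (NOT 1 XOR NOT 0)) IMPLIES ((1 XOR NOT 1) OR NOT 0)) -> 1
  row 8 [01000]: ((0 XOR (NOT 0 XOR NOT 1)) IMPLIES ((0 XOR NOT 0) OR NOT 0)) -> 1
  row 9 [01001]: ((1 XOR (NOT 1 XOR NOT 1)) IMPLIES ((1 XOR NOT 0) OR NOT 0)) -> 1
  row 10 [01010]: ((0 XOR (NOT 0 XOR NOT 1)) IMPLIES ((0 XOR NOT 1) OR NOT 0)) -> 1
  row 11 [01011]: ((1 XOR (NOT 1 XOR NOT 1)) IMPLIES ((1 XOR NOT 1) OR NOT 0)) -> 1
  row 12 [01100]: ((0 XOR (NOT 0 XOR NOT 1)) IMPLIES ((0 XOR NOT 0) OR NOT 0)) -> 1
  row 13 [01101]: ((1 XOR (NOT 1 XOR NOT 1)) IMPLIES ((1 XOR NOT 0) OR NOT 0)) -> 1
  row 14 [01110]: ((0 XOR (NOT 0 XOR NOT 1)) IMPLIES ((0 XOR NOT 1) OR NOT 0)) -> 1
  row 15 [01111]: ((1 XOR (NOT 1 XOR NOT 1)) IMPLIES ((1 XOR NOT 1) OR NOT 0)) -> 1
  row 16 [10000]: ((0 XOR (NOT 0 XOR NOT 0)) IMPLIES ((0 XOR NOT 0) OR NOT 1)) -> 1
  row 17 [10001]: ((1 XOR (NOT 1 XOR NOT 0)) IMPLIES ((1 XOR NOT 0) OR NOT 1)) -> 1
  row 18 [10010]: ((0 XOR (NOT 0 XOR NOT 0)) IMPLIES ((0 XOR NOT 1) OR NOT 1)) -> 1
  row 19 [10011]: ((1 XOR (NOT 1 XOR NOT 0)) IMPLIES ((1 XOR NOT 1) OR NOT 1)) -> 1
  row 20 [10100]: ((0 XOR (NOT 0 XOR NOT 0)) IMPLIES ((0 XOR NOT 0) OR NOT 1)) -> 1
  row 21 [10101]: ((1 XOR (NOT 1 XOR NOT 0)) IMPLIES ((1 XOR NOT 0) OR NOT 1)) -> 1
  row 22 [10110]: ((0 XOR (NOT 0 XOR NOT 0)) IMPLIES ((0 XOR NOT 1) OR NOT 1)) -> 1
  row 23 [10111]: ((1 XOR (NOT 1 XOR NOT 0)) IMPLIES ((1 XOR NOT 1) OR NOT 1)) -> 1
  row 24 [11000]: ((0 XOR (NOT 0 XOR NOT 1)) IMPLIES ((0 XOR NOT 0) OR NOT 1)) -> 1
  row 25 [11001]: ((1 XOR (NOT 1 XOR NOT 1)) IMPLIES ((1 XOR NOT 0) OR NOT 1)) -> 0
  row 26 [11010]: ((0 XOR (NOT 0 XOR NOT 1)) IMPLIES ((0 XOR NOT 1) OR NOT 1)) -> 0
  row 27 [11011]: ((1 XOR (NOT 1 XOR NOT 1)) IMPLIES ((1 XOR NOT 1) OR NOT 1)) -> 1
  row 28 [11100]: ((0 XOR (NOT 0 XOR NOT 1)) IMPLIES ((0 XOR NOT 0) OR NOT 1)) -> 1
  row 29 [11101]: ((1 XOR (NOT 1 XOR NOT 1)) IMPLIES ((1 XOR NOT 0) OR NOT 1)) -> 0
  row 30 [11110]: ((0 XOR (NOT 0 XOR NOT 1)) IMPLIES ((0 XOR NOT 1) OR NOT 1)) -> 0
  row 31 [11111]: ((1 XOR (NOT 1 XOR NOT 1)) IMPLIES ((1 XOR NOT 1) OR NOT 1)) -> 1
Full result column, 8 rows per line (x1,x2 fixed per line; x3,x4,x5 runs 000..111 left to right):
  rows 0-7 [x1,x2=00]: 11111111  (ones: 8)
  rows 8-15 [x1,x2=01]: 11111111  (ones: 8)
  rows 16-23 [x1,x2=10]: 11111111  (ones: 8)
  rows 24-31 [x1,x2=11]: 10011001  (ones: 4)
Count of 1-rows = 8+8+8+4 = 28

28


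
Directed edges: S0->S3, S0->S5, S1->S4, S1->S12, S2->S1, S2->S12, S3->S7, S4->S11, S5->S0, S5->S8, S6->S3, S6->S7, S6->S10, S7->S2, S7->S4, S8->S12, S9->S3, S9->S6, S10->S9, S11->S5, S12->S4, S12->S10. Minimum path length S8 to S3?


BFS layer-by-layer from S8:
  dist 0: {S8}
  dist 1: {S12}
  dist 2: {S4, S10}
  dist 3: {S9, S11}
  dist 4: {S3, S5, S6}
  -> S3 reached at distance 4
Shortest path length = 4

4


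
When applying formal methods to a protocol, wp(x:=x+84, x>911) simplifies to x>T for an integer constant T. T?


Formula: wp(x:=E, P) = P[E/x] (substitute E for x in postcondition)
Step 1: Postcondition: x>911
Step 2: Substitute x+84 for x: x+84>911
Step 3: Solve for x: x > 911-84 = 827

827


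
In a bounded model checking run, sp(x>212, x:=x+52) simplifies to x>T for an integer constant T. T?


Formula: sp(P, x:=E) = exists old_x. (x = E[old_x/x]) AND P[old_x/x] (old_x is the value of x before the assignment; eliminate old_x by solving x = E[old_x/x] for old_x)
Step 1: Precondition P: x>212, i.e. old_x > 212
Step 2: Assignment gives x = old_x + 52, so old_x = x - 52
Step 3: Substitute into P: x - 52 > 212
Step 4: Simplify: x > 212+52 = 264

264


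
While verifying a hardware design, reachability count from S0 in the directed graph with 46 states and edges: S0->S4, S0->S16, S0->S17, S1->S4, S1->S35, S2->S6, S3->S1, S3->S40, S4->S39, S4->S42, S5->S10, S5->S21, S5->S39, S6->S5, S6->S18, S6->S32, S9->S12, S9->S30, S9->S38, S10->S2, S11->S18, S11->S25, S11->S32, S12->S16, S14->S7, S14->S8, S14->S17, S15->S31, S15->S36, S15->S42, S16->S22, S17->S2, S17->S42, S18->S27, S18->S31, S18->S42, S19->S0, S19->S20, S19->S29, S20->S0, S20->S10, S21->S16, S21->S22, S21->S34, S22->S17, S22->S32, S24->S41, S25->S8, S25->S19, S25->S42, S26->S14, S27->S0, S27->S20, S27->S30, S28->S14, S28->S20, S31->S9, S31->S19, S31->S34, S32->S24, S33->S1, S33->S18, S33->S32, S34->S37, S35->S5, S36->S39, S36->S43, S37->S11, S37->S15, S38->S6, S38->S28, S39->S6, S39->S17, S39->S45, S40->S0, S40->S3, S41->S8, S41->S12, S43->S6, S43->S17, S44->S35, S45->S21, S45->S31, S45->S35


BFS from S0:
  layer 0: {S0}
  layer 1: {S4, S16, S17}
  layer 2: {S2, S22, S39, S42}
  layer 3: {S6, S32, S45}
  layer 4: {S5, S18, S21, S24, S31, S35}
  layer 5: {S9, S10, S19, S27, S34, S41}
  layer 6: {S8, S12, S20, S29, S30, S37, S38}
  layer 7: {S11, S15, S28}
  layer 8: {S14, S25, S36}
  layer 9: {S7, S43}
Reachable set: {S0, S2, S4, S5, S6, S7, S8, S9, S10, S11, S12, S14, S15, S16, S17, S18, S19, S20, S21, S22, S24, S25, S27, S28, S29, S30, S31, S32, S34, S35, S36, S37, S38, S39, S41, S42, S43, S45}
Count = 38

38


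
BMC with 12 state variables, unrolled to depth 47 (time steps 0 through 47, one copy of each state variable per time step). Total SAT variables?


BMC unrolls to depth k, creating one copy of each state var for steps 0..k.
Step count = 47 + 1 = 48 (steps 0 through 47)
Vars per step = 12
Total = 12 * 48 = 576

576


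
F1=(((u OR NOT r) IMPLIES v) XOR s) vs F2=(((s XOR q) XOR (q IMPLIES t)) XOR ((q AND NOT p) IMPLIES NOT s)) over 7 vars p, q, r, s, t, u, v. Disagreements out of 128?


F1 = (((u OR NOT r) IMPLIES v) XOR s)
F2 = (((s XOR q) XOR (q IMPLIES t)) XOR ((q AND NOT p) IMPLIES NOT s))
Evaluate both on each of 128 rows (bits = p,q,r,s,t,u,v):
  row 0 [0000000]: F1=0 F2=0 -> 0
  row 1 [0000001]: F1=1 F2=0 (differ) -> 1
  row 2 [0000010]: F1=0 F2=0 -> 0
  row 3 [0000011]: F1=1 F2=0 (differ) -> 1
  row 4 [0000100]: F1=0 F2=0 -> 0
  (every remaining row is evaluated the same way; all 128 results are listed next)
Full result column, 8 rows per line (p,q,r,s fixed per line; t,u,v runs 000..111 left to right):
  rows 0-7 [p,q,r,s=0000]: 01010101  (ones: 4)
  rows 8-15 [p,q,r,s=0001]: 01010101  (ones: 4)
  rows 16-23 [p,q,r,s=0010]: 11011101  (ones: 6)
  rows 24-31 [p,q,r,s=0011]: 11011101  (ones: 6)
  rows 32-39 [p,q,r,s=0100]: 01011010  (ones: 4)
  rows 40-47 [p,q,r,s=0101]: 10100101  (ones: 4)
  rows 48-55 [p,q,r,s=0110]: 11010010  (ones: 4)
  rows 56-63 [p,q,r,s=0111]: 00101101  (ones: 4)
  rows 64-71 [p,q,r,s=1000]: 01010101  (ones: 4)
  rows 72-79 [p,q,r,s=1001]: 01010101  (ones: 4)
  rows 80-87 [p,q,r,s=1010]: 11011101  (ones: 6)
  rows 88-95 [p,q,r,s=1011]: 11011101  (ones: 6)
  rows 96-103 [p,q,r,s=1100]: 01011010  (ones: 4)
  rows 104-111 [p,q,r,s=1101]: 01011010  (ones: 4)
  rows 112-119 [p,q,r,s=1110]: 11010010  (ones: 4)
  rows 120-127 [p,q,r,s=1111]: 11010010  (ones: 4)
Disagreements = 4+4+6+6+4+4+4+4+4+4+6+6+4+4+4+4 = 72

72


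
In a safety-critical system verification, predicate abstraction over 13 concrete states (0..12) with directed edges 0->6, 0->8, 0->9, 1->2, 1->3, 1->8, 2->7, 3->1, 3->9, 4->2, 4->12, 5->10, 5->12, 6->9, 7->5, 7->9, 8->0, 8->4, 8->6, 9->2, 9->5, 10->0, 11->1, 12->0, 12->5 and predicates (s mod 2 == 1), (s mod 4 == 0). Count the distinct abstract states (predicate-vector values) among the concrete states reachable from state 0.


BFS from 0:
Concrete reachable: {0, 2, 4, 5, 6, 7, 8, 9, 10, 12}
Abstract via predicates (s mod 2 == 1), (s mod 4 == 0):
  (0,0) <- {2, 6, 10}
  (0,1) <- {0, 4, 8, 12}
  (1,0) <- {5, 7, 9}
Distinct abstract states = 3

3


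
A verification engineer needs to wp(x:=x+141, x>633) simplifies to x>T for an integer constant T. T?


Formula: wp(x:=E, P) = P[E/x] (substitute E for x in postcondition)
Step 1: Postcondition: x>633
Step 2: Substitute x+141 for x: x+141>633
Step 3: Solve for x: x > 633-141 = 492

492


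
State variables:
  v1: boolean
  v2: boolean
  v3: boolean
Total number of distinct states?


State space = product of domain sizes of all variables.
Domain sizes:
  v1 (boolean): 2
  v2 (boolean): 2
  v3 (boolean): 2
Product = 2 * 2 * 2 = 8

8


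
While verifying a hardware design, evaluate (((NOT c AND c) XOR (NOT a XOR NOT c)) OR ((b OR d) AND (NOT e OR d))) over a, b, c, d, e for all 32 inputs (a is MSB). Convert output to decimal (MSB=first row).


Formula: (((NOT c AND c) XOR (NOT a XOR NOT c)) OR ((b OR d) AND (NOT e OR d))) over a, b, c, d, e (32 rows)
Evaluate each row (bits = a,b,c,d,e, MSB first):
  row 0 [00000]: (((NOT 0 AND 0) XOR (NOT 0 XOR NOT 0)) OR ((0 OR 0) AND (NOT 0 OR 0))) -> 0
  row 1 [00001]: (((NOT 0 AND 0) XOR (NOT 0 XOR NOT 0)) OR ((0 OR 0) AND (NOT 1 OR 0))) -> 0
  row 2 [00010]: (((NOT 0 AND 0) XOR (NOT 0 XOR NOT 0)) OR ((0 OR 1) AND (NOT 0 OR 1))) -> 1
  row 3 [00011]: (((NOT 0 AND 0) XOR (NOT 0 XOR NOT 0)) OR ((0 OR 1) AND (NOT 1 OR 1))) -> 1
  row 4 [00100]: (((NOT 1 AND 1) XOR (NOT 0 XOR NOT 1)) OR ((0 OR 0) AND (NOT 0 OR 0))) -> 1
  row 5 [00101]: (((NOT 1 AND 1) XOR (NOT 0 XOR NOT 1)) OR ((0 OR 0) AND (NOT 1 OR 0))) -> 1
  row 6 [00110]: (((NOT 1 AND 1) XOR (NOT 0 XOR NOT 1)) OR ((0 OR 1) AND (NOT 0 OR 1))) -> 1
  row 7 [00111]: (((NOT 1 AND 1) XOR (NOT 0 XOR NOT 1)) OR ((0 OR 1) AND (NOT 1 OR 1))) -> 1
  row 8 [01000]: (((NOT 0 AND 0) XOR (NOT 0 XOR NOT 0)) OR ((1 OR 0) AND (NOT 0 OR 0))) -> 1
  row 9 [01001]: (((NOT 0 AND 0) XOR (NOT 0 XOR NOT 0)) OR ((1 OR 0) AND (NOT 1 OR 0))) -> 0
  row 10 [01010]: (((NOT 0 AND 0) XOR (NOT 0 XOR NOT 0)) OR ((1 OR 1) AND (NOT 0 OR 1))) -> 1
  row 11 [01011]: (((NOT 0 AND 0) XOR (NOT 0 XOR NOT 0)) OR ((1 OR 1) AND (NOT 1 OR 1))) -> 1
  row 12 [01100]: (((NOT 1 AND 1) XOR (NOT 0 XOR NOT 1)) OR ((1 OR 0) AND (NOT 0 OR 0))) -> 1
  row 13 [01101]: (((NOT 1 AND 1) XOR (NOT 0 XOR NOT 1)) OR ((1 OR 0) AND (NOT 1 OR 0))) -> 1
  row 14 [01110]: (((NOT 1 AND 1) XOR (NOT 0 XOR NOT 1)) OR ((1 OR 1) AND (NOT 0 OR 1))) -> 1
  row 15 [01111]: (((NOT 1 AND 1) XOR (NOT 0 XOR NOT 1)) OR ((1 OR 1) AND (NOT 1 OR 1))) -> 1
  row 16 [10000]: (((NOT 0 AND 0) XOR (NOT 1 XOR NOT 0)) OR ((0 OR 0) AND (NOT 0 OR 0))) -> 1
  row 17 [10001]: (((NOT 0 AND 0) XOR (NOT 1 XOR NOT 0)) OR ((0 OR 0) AND (NOT 1 OR 0))) -> 1
  row 18 [10010]: (((NOT 0 AND 0) XOR (NOT 1 XOR NOT 0)) OR ((0 OR 1) AND (NOT 0 OR 1))) -> 1
  row 19 [10011]: (((NOT 0 AND 0) XOR (NOT 1 XOR NOT 0)) OR ((0 OR 1) AND (NOT 1 OR 1))) -> 1
  row 20 [10100]: (((NOT 1 AND 1) XOR (NOT 1 XOR NOT 1)) OR ((0 OR 0) AND (NOT 0 OR 0))) -> 0
  row 21 [10101]: (((NOT 1 AND 1) XOR (NOT 1 XOR NOT 1)) OR ((0 OR 0) AND (NOT 1 OR 0))) -> 0
  row 22 [10110]: (((NOT 1 AND 1) XOR (NOT 1 XOR NOT 1)) OR ((0 OR 1) AND (NOT 0 OR 1))) -> 1
  row 23 [10111]: (((NOT 1 AND 1) XOR (NOT 1 XOR NOT 1)) OR ((0 OR 1) AND (NOT 1 OR 1))) -> 1
  row 24 [11000]: (((NOT 0 AND 0) XOR (NOT 1 XOR NOT 0)) OR ((1 OR 0) AND (NOT 0 OR 0))) -> 1
  row 25 [11001]: (((NOT 0 AND 0) XOR (NOT 1 XOR NOT 0)) OR ((1 OR 0) AND (NOT 1 OR 0))) -> 1
  row 26 [11010]: (((NOT 0 AND 0) XOR (NOT 1 XOR NOT 0)) OR ((1 OR 1) AND (NOT 0 OR 1))) -> 1
  row 27 [11011]: (((NOT 0 AND 0) XOR (NOT 1 XOR NOT 0)) OR ((1 OR 1) AND (NOT 1 OR 1))) -> 1
  row 28 [11100]: (((NOT 1 AND 1) XOR (NOT 1 XOR NOT 1)) OR ((1 OR 0) AND (NOT 0 OR 0))) -> 1
  row 29 [11101]: (((NOT 1 AND 1) XOR (NOT 1 XOR NOT 1)) OR ((1 OR 0) AND (NOT 1 OR 0))) -> 0
  row 30 [11110]: (((NOT 1 AND 1) XOR (NOT 1 XOR NOT 1)) OR ((1 OR 1) AND (NOT 0 OR 1))) -> 1
  row 31 [11111]: (((NOT 1 AND 1) XOR (NOT 1 XOR NOT 1)) OR ((1 OR 1) AND (NOT 1 OR 1))) -> 1
Full result column, 4 rows per line (a,b,c fixed per line; d,e runs 00..11 left to right):
  rows 0-3 [a,b,c=000]: 0011  = hex 3
  rows 4-7 [a,b,c=001]: 1111  = hex F
  rows 8-11 [a,b,c=010]: 1011  = hex B
  rows 12-15 [a,b,c=011]: 1111  = hex F
  rows 16-19 [a,b,c=100]: 1111  = hex F
  rows 20-23 [a,b,c=101]: 0011  = hex 3
  rows 24-27 [a,b,c=110]: 1111  = hex F
  rows 28-31 [a,b,c=111]: 1011  = hex B
Output column (row 0 .. row 31) = 00111111101111111111001111111011
Output column grouped in 4s = 0011 1111 1011 1111 1111 0011 1111 1011 = 0x3FBFF3FB
Convert to decimal digit by digit (value = value*16 + digit):
  3 -> 3
  3*16 + 15 (F) = 63
  63*16 + 11 (B) = 1019
  1019*16 + 15 (F) = 16319
  16319*16 + 15 (F) = 261119
  261119*16 + 3 = 4177907
  4177907*16 + 15 (F) = 66846527
  66846527*16 + 11 (B) = 1069544443
Decimal = 1069544443

1069544443


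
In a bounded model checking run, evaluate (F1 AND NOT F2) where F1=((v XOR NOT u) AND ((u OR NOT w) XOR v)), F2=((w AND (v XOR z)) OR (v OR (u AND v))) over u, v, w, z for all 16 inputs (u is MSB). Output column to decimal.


F1 = ((v XOR NOT u) AND ((u OR NOT w) XOR v))
F2 = ((w AND (v XOR z)) OR (v OR (u AND v)))
Counterexample to F1=>F2 is where F1=1 and F2=0.
Evaluate each row (bits = u,v,w,z, MSB first):
  row 0 [0000]: F1=1 F2=0 -> F1&~F2 -> 1
  row 1 [0001]: F1=1 F2=0 -> F1&~F2 -> 1
  row 2 [0010]: F1=0 F2=0 -> F1&~F2 -> 0
  row 3 [0011]: F1=0 F2=1 -> F1&~F2 -> 0
  row 4 [0100]: F1=0 F2=1 -> F1&~F2 -> 0
  row 5 [0101]: F1=0 F2=1 -> F1&~F2 -> 0
  row 6 [0110]: F1=0 F2=1 -> F1&~F2 -> 0
  row 7 [0111]: F1=0 F2=1 -> F1&~F2 -> 0
  row 8 [1000]: F1=0 F2=0 -> F1&~F2 -> 0
  row 9 [1001]: F1=0 F2=0 -> F1&~F2 -> 0
  row 10 [1010]: F1=0 F2=0 -> F1&~F2 -> 0
  row 11 [1011]: F1=0 F2=1 -> F1&~F2 -> 0
  row 12 [1100]: F1=0 F2=1 -> F1&~F2 -> 0
  row 13 [1101]: F1=0 F2=1 -> F1&~F2 -> 0
  row 14 [1110]: F1=0 F2=1 -> F1&~F2 -> 0
  row 15 [1111]: F1=0 F2=1 -> F1&~F2 -> 0
Full result column, 4 rows per line (u,v fixed per line; w,z runs 00..11 left to right):
  rows 0-3 [u,v=00]: 1100  = hex C
  rows 4-7 [u,v=01]: 0000  = hex 0
  rows 8-11 [u,v=10]: 0000  = hex 0
  rows 12-15 [u,v=11]: 0000  = hex 0
Counterexample vector (row 0 .. row 15) = 1100000000000000
Output column grouped in 4s = 1100 0000 0000 0000 = 0xC000
Convert to decimal digit by digit (value = value*16 + digit):
  C -> 12
  12*16 + 0 = 192
  192*16 + 0 = 3072
  3072*16 + 0 = 49152
Decimal = 49152

49152


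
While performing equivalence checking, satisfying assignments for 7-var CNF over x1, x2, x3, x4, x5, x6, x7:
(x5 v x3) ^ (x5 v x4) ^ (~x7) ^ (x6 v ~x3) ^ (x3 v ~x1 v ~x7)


CNF with 5 clauses over 7 vars (128 assignments).
An assignment satisfies CNF iff every clause has >=1 true literal.
Check each row (bits = x1,x2,x3,x4,x5,x6,x7; clause T/F shown):
  row 0 [0000000]: clauses=FFTTT -> 0
  row 1 [0000001]: clauses=FFFTT -> 0
  row 2 [0000010]: clauses=FFTTT -> 0
  row 3 [0000011]: clauses=FFFTT -> 0
  row 4 [0000100]: clauses=TTTTT -> 1
  (every remaining row is evaluated the same way; all 128 results are listed next)
Full result column, 8 rows per line (x1,x2,x3,x4 fixed per line; x5,x6,x7 runs 000..111 left to right):
  rows 0-7 [x1,x2,x3,x4=0000]: 00001010  (ones: 2)
  rows 8-15 [x1,x2,x3,x4=0001]: 00001010  (ones: 2)
  rows 16-23 [x1,x2,x3,x4=0010]: 00000010  (ones: 1)
  rows 24-31 [x1,x2,x3,x4=0011]: 00100010  (ones: 2)
  rows 32-39 [x1,x2,x3,x4=0100]: 00001010  (ones: 2)
  rows 40-47 [x1,x2,x3,x4=0101]: 00001010  (ones: 2)
  rows 48-55 [x1,x2,x3,x4=0110]: 00000010  (ones: 1)
  rows 56-63 [x1,x2,x3,x4=0111]: 00100010  (ones: 2)
  rows 64-71 [x1,x2,x3,x4=1000]: 00001010  (ones: 2)
  rows 72-79 [x1,x2,x3,x4=1001]: 00001010  (ones: 2)
  rows 80-87 [x1,x2,x3,x4=1010]: 00000010  (ones: 1)
  rows 88-95 [x1,x2,x3,x4=1011]: 00100010  (ones: 2)
  rows 96-103 [x1,x2,x3,x4=1100]: 00001010  (ones: 2)
  rows 104-111 [x1,x2,x3,x4=1101]: 00001010  (ones: 2)
  rows 112-119 [x1,x2,x3,x4=1110]: 00000010  (ones: 1)
  rows 120-127 [x1,x2,x3,x4=1111]: 00100010  (ones: 2)
Satisfying assignments = 2+2+1+2+2+2+1+2+2+2+1+2+2+2+1+2 = 28

28


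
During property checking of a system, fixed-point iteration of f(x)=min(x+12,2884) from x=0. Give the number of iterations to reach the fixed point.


Step 1: x=0, cap=2884, increment=12
Step 2: x grows by 12 each step until capped at 2884; fixed point is x=2884
Step 3: iterations = ceil(2884/12) = 241

241


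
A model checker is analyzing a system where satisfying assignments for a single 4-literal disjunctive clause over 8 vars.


Step 1: Total=2^8=256
Step 2: Unsat when all 4 false: 2^4=16
Step 3: Sat=256-16=240

240


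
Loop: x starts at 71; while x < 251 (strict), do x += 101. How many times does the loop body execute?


Step 1: x goes from 71 toward 251 by 101; the body runs while x<251, so iterations = ceil((bound-start)/step)
Step 2: Distance=180
Step 3: ceil(180/101)=2

2


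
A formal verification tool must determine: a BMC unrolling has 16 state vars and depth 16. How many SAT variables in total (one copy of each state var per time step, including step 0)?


BMC unrolls to depth k, creating one copy of each state var for steps 0..k.
Step count = 16 + 1 = 17 (steps 0 through 16)
Vars per step = 16
Total = 16 * 17 = 272

272


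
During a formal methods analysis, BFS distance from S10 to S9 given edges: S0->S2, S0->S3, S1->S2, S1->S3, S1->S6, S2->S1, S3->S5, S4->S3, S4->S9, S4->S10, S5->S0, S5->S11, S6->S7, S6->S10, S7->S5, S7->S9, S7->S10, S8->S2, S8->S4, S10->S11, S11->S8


BFS layer-by-layer from S10:
  dist 0: {S10}
  dist 1: {S11}
  dist 2: {S8}
  dist 3: {S2, S4}
  dist 4: {S1, S3, S9}
  -> S9 reached at distance 4
Shortest path length = 4

4


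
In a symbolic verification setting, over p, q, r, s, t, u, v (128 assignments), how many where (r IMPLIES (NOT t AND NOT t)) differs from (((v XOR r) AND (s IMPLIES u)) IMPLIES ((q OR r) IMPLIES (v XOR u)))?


F1 = (r IMPLIES (NOT t AND NOT t))
F2 = (((v XOR r) AND (s IMPLIES u)) IMPLIES ((q OR r) IMPLIES (v XOR u)))
Evaluate both on each of 128 rows (bits = p,q,r,s,t,u,v):
  row 0 [0000000]: F1=1 F2=1 -> 0
  row 1 [0000001]: F1=1 F2=1 -> 0
  row 2 [0000010]: F1=1 F2=1 -> 0
  row 3 [0000011]: F1=1 F2=1 -> 0
  row 4 [0000100]: F1=1 F2=1 -> 0
  (every remaining row is evaluated the same way; all 128 results are listed next)
Full result column, 8 rows per line (p,q,r,s fixed per line; t,u,v runs 000..111 left to right):
  rows 0-7 [p,q,r,s=0000]: 00000000  (ones: 0)
  rows 8-15 [p,q,r,s=0001]: 00000000  (ones: 0)
  rows 16-23 [p,q,r,s=0010]: 10000111  (ones: 4)
  rows 24-31 [p,q,r,s=0011]: 00001111  (ones: 4)
  rows 32-39 [p,q,r,s=0100]: 00010001  (ones: 2)
  rows 40-47 [p,q,r,s=0101]: 00010001  (ones: 2)
  rows 48-55 [p,q,r,s=0110]: 10000111  (ones: 4)
  rows 56-63 [p,q,r,s=0111]: 00001111  (ones: 4)
  rows 64-71 [p,q,r,s=1000]: 00000000  (ones: 0)
  rows 72-79 [p,q,r,s=1001]: 00000000  (ones: 0)
  rows 80-87 [p,q,r,s=1010]: 10000111  (ones: 4)
  rows 88-95 [p,q,r,s=1011]: 00001111  (ones: 4)
  rows 96-103 [p,q,r,s=1100]: 00010001  (ones: 2)
  rows 104-111 [p,q,r,s=1101]: 00010001  (ones: 2)
  rows 112-119 [p,q,r,s=1110]: 10000111  (ones: 4)
  rows 120-127 [p,q,r,s=1111]: 00001111  (ones: 4)
Disagreements = 0+0+4+4+2+2+4+4+0+0+4+4+2+2+4+4 = 40

40


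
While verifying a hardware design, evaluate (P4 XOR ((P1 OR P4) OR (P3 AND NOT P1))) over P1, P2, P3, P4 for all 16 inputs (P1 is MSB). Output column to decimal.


Formula: (P4 XOR ((P1 OR P4) OR (P3 AND NOT P1))) over P1, P2, P3, P4 (16 rows)
Evaluate each row (bits = P1,P2,P3,P4, MSB first):
  row 0 [0000]: (0 XOR ((0 OR 0) OR (0 AND NOT 0))) -> 0
  row 1 [0001]: (1 XOR ((0 OR 1) OR (0 AND NOT 0))) -> 0
  row 2 [0010]: (0 XOR ((0 OR 0) OR (1 AND NOT 0))) -> 1
  row 3 [0011]: (1 XOR ((0 OR 1) OR (1 AND NOT 0))) -> 0
  row 4 [0100]: (0 XOR ((0 OR 0) OR (0 AND NOT 0))) -> 0
  row 5 [0101]: (1 XOR ((0 OR 1) OR (0 AND NOT 0))) -> 0
  row 6 [0110]: (0 XOR ((0 OR 0) OR (1 AND NOT 0))) -> 1
  row 7 [0111]: (1 XOR ((0 OR 1) OR (1 AND NOT 0))) -> 0
  row 8 [1000]: (0 XOR ((1 OR 0) OR (0 AND NOT 1))) -> 1
  row 9 [1001]: (1 XOR ((1 OR 1) OR (0 AND NOT 1))) -> 0
  row 10 [1010]: (0 XOR ((1 OR 0) OR (1 AND NOT 1))) -> 1
  row 11 [1011]: (1 XOR ((1 OR 1) OR (1 AND NOT 1))) -> 0
  row 12 [1100]: (0 XOR ((1 OR 0) OR (0 AND NOT 1))) -> 1
  row 13 [1101]: (1 XOR ((1 OR 1) OR (0 AND NOT 1))) -> 0
  row 14 [1110]: (0 XOR ((1 OR 0) OR (1 AND NOT 1))) -> 1
  row 15 [1111]: (1 XOR ((1 OR 1) OR (1 AND NOT 1))) -> 0
Full result column, 4 rows per line (P1,P2 fixed per line; P3,P4 runs 00..11 left to right):
  rows 0-3 [P1,P2=00]: 0010  = hex 2
  rows 4-7 [P1,P2=01]: 0010  = hex 2
  rows 8-11 [P1,P2=10]: 1010  = hex A
  rows 12-15 [P1,P2=11]: 1010  = hex A
Output column (row 0 .. row 15) = 0010001010101010
Output column grouped in 4s = 0010 0010 1010 1010 = 0x22AA
Convert to decimal digit by digit (value = value*16 + digit):
  2 -> 2
  2*16 + 2 = 34
  34*16 + 10 (A) = 554
  554*16 + 10 (A) = 8874
Decimal = 8874

8874


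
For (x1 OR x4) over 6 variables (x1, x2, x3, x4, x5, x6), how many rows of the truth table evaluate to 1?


Formula: (x1 OR x4) over 6 vars (64 rows)
Evaluate each row (x1, x2, x3, x4, x5, x6 as bits, MSB first):
  row 0 [000000]: (0 OR 0) -> 0
  row 1 [000001]: (0 OR 0) -> 0
  row 2 [000010]: (0 OR 0) -> 0
  row 3 [000011]: (0 OR 0) -> 0
  row 4 [000100]: (0 OR 1) -> 1
  (every remaining row is evaluated the same way; all 64 results are listed next)
Full result column, 8 rows per line (x1,x2,x3 fixed per line; x4,x5,x6 runs 000..111 left to right):
  rows 0-7 [x1,x2,x3=000]: 00001111  (ones: 4)
  rows 8-15 [x1,x2,x3=001]: 00001111  (ones: 4)
  rows 16-23 [x1,x2,x3=010]: 00001111  (ones: 4)
  rows 24-31 [x1,x2,x3=011]: 00001111  (ones: 4)
  rows 32-39 [x1,x2,x3=100]: 11111111  (ones: 8)
  rows 40-47 [x1,x2,x3=101]: 11111111  (ones: 8)
  rows 48-55 [x1,x2,x3=110]: 11111111  (ones: 8)
  rows 56-63 [x1,x2,x3=111]: 11111111  (ones: 8)
Count of 1-rows = 4+4+4+4+8+8+8+8 = 48

48


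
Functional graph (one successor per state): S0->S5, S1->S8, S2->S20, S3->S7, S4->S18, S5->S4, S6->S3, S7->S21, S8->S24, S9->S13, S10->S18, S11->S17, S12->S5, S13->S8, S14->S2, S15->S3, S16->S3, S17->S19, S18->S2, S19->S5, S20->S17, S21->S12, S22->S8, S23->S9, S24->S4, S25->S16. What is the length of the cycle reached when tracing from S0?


Trace from S0 until a state repeats:
  S0 -> S5 -> S4 -> S18 -> S2 -> S20 -> S17 -> S19 -> S5
S5 first seen at step 1, revisited at step 8.
Cycle length = 8 - 1 = 7

7


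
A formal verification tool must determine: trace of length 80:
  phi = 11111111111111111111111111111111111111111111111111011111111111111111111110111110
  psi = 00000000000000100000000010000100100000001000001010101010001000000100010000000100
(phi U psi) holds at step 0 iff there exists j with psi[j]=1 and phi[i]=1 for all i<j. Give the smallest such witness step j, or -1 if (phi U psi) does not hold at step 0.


(phi U psi) at 0: need smallest j with psi[j]=1 and phi[i]=1 for all i in [0,j).
Scan from step 0:
  step 0: phi=1, psi=0 -> continue
  step 1: phi=1, psi=0 -> continue
  step 2: phi=1, psi=0 -> continue
  step 3: phi=1, psi=0 -> continue
  step 14: psi=1 and phi held for [0,14) -> witness found
Witness step = 14

14


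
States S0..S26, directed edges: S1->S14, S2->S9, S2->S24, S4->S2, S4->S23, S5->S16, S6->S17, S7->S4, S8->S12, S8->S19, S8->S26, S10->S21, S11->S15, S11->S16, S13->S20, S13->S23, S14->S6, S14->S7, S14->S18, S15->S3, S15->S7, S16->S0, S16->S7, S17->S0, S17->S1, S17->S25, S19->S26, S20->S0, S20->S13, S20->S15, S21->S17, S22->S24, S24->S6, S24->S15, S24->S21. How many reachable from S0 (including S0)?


BFS from S0:
  layer 0: {S0}
Reachable set: {S0}
Count = 1

1


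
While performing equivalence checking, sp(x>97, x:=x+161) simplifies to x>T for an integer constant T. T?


Formula: sp(P, x:=E) = exists old_x. (x = E[old_x/x]) AND P[old_x/x] (old_x is the value of x before the assignment; eliminate old_x by solving x = E[old_x/x] for old_x)
Step 1: Precondition P: x>97, i.e. old_x > 97
Step 2: Assignment gives x = old_x + 161, so old_x = x - 161
Step 3: Substitute into P: x - 161 > 97
Step 4: Simplify: x > 97+161 = 258

258


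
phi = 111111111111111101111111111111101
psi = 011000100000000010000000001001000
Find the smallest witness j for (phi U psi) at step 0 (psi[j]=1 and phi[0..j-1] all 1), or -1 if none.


(phi U psi) at 0: need smallest j with psi[j]=1 and phi[i]=1 for all i in [0,j).
Scan from step 0:
  step 0: phi=1, psi=0 -> continue
  step 1: psi=1 and phi held for [0,1) -> witness found
Witness step = 1

1


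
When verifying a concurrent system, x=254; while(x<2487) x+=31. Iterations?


Step 1: x goes from 254 toward 2487 by 31; the body runs while x<2487, so iterations = ceil((bound-start)/step)
Step 2: Distance=2233
Step 3: ceil(2233/31)=73

73


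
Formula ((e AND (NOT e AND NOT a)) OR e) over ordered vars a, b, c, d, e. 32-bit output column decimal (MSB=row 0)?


Formula: ((e AND (NOT e AND NOT a)) OR e) over a, b, c, d, e (32 rows)
Evaluate each row (bits = a,b,c,d,e, MSB first):
  row 0 [00000]: ((0 AND (NOT 0 AND NOT 0)) OR 0) -> 0
  row 1 [00001]: ((1 AND (NOT 1 AND NOT 0)) OR 1) -> 1
  row 2 [00010]: ((0 AND (NOT 0 AND NOT 0)) OR 0) -> 0
  row 3 [00011]: ((1 AND (NOT 1 AND NOT 0)) OR 1) -> 1
  row 4 [00100]: ((0 AND (NOT 0 AND NOT 0)) OR 0) -> 0
  row 5 [00101]: ((1 AND (NOT 1 AND NOT 0)) OR 1) -> 1
  row 6 [00110]: ((0 AND (NOT 0 AND NOT 0)) OR 0) -> 0
  row 7 [00111]: ((1 AND (NOT 1 AND NOT 0)) OR 1) -> 1
  row 8 [01000]: ((0 AND (NOT 0 AND NOT 0)) OR 0) -> 0
  row 9 [01001]: ((1 AND (NOT 1 AND NOT 0)) OR 1) -> 1
  row 10 [01010]: ((0 AND (NOT 0 AND NOT 0)) OR 0) -> 0
  row 11 [01011]: ((1 AND (NOT 1 AND NOT 0)) OR 1) -> 1
  row 12 [01100]: ((0 AND (NOT 0 AND NOT 0)) OR 0) -> 0
  row 13 [01101]: ((1 AND (NOT 1 AND NOT 0)) OR 1) -> 1
  row 14 [01110]: ((0 AND (NOT 0 AND NOT 0)) OR 0) -> 0
  row 15 [01111]: ((1 AND (NOT 1 AND NOT 0)) OR 1) -> 1
  row 16 [10000]: ((0 AND (NOT 0 AND NOT 1)) OR 0) -> 0
  row 17 [10001]: ((1 AND (NOT 1 AND NOT 1)) OR 1) -> 1
  row 18 [10010]: ((0 AND (NOT 0 AND NOT 1)) OR 0) -> 0
  row 19 [10011]: ((1 AND (NOT 1 AND NOT 1)) OR 1) -> 1
  row 20 [10100]: ((0 AND (NOT 0 AND NOT 1)) OR 0) -> 0
  row 21 [10101]: ((1 AND (NOT 1 AND NOT 1)) OR 1) -> 1
  row 22 [10110]: ((0 AND (NOT 0 AND NOT 1)) OR 0) -> 0
  row 23 [10111]: ((1 AND (NOT 1 AND NOT 1)) OR 1) -> 1
  row 24 [11000]: ((0 AND (NOT 0 AND NOT 1)) OR 0) -> 0
  row 25 [11001]: ((1 AND (NOT 1 AND NOT 1)) OR 1) -> 1
  row 26 [11010]: ((0 AND (NOT 0 AND NOT 1)) OR 0) -> 0
  row 27 [11011]: ((1 AND (NOT 1 AND NOT 1)) OR 1) -> 1
  row 28 [11100]: ((0 AND (NOT 0 AND NOT 1)) OR 0) -> 0
  row 29 [11101]: ((1 AND (NOT 1 AND NOT 1)) OR 1) -> 1
  row 30 [11110]: ((0 AND (NOT 0 AND NOT 1)) OR 0) -> 0
  row 31 [11111]: ((1 AND (NOT 1 AND NOT 1)) OR 1) -> 1
Full result column, 4 rows per line (a,b,c fixed per line; d,e runs 00..11 left to right):
  rows 0-3 [a,b,c=000]: 0101  = hex 5
  rows 4-7 [a,b,c=001]: 0101  = hex 5
  rows 8-11 [a,b,c=010]: 0101  = hex 5
  rows 12-15 [a,b,c=011]: 0101  = hex 5
  rows 16-19 [a,b,c=100]: 0101  = hex 5
  rows 20-23 [a,b,c=101]: 0101  = hex 5
  rows 24-27 [a,b,c=110]: 0101  = hex 5
  rows 28-31 [a,b,c=111]: 0101  = hex 5
Output column (row 0 .. row 31) = 01010101010101010101010101010101
Output column grouped in 4s = 0101 0101 0101 0101 0101 0101 0101 0101 = 0x55555555
Convert to decimal digit by digit (value = value*16 + digit):
  5 -> 5
  5*16 + 5 = 85
  85*16 + 5 = 1365
  1365*16 + 5 = 21845
  21845*16 + 5 = 349525
  349525*16 + 5 = 5592405
  5592405*16 + 5 = 89478485
  89478485*16 + 5 = 1431655765
Decimal = 1431655765

1431655765


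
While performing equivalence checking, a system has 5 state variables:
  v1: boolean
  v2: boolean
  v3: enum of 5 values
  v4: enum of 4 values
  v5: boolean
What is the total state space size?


State space = product of domain sizes of all variables.
Domain sizes:
  v1 (boolean): 2
  v2 (boolean): 2
  v3 (enum of 5 values): 5
  v4 (enum of 4 values): 4
  v5 (boolean): 2
Product = 2 * 2 * 5 * 4 * 2 = 160

160


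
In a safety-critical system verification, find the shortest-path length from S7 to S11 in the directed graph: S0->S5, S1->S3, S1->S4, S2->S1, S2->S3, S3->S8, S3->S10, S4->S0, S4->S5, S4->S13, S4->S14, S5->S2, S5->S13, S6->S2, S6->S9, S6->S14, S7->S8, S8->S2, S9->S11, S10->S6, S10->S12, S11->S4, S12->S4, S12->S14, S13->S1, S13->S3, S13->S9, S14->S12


BFS layer-by-layer from S7:
  dist 0: {S7}
  dist 1: {S8}
  dist 2: {S2}
  dist 3: {S1, S3}
  dist 4: {S4, S10}
  dist 5: {S0, S5, S6, S12, S13, S14}
  dist 6: {S9}
  dist 7: {S11}
  -> S11 reached at distance 7
Shortest path length = 7

7


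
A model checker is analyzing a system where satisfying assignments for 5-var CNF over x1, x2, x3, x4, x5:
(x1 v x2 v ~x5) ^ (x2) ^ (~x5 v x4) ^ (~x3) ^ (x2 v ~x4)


CNF with 5 clauses over 5 vars (32 assignments).
An assignment satisfies CNF iff every clause has >=1 true literal.
Check each row (bits = x1,x2,x3,x4,x5; clause T/F shown):
  row 0 [00000]: clauses=TFTTT -> 0
  row 1 [00001]: clauses=FFFTT -> 0
  row 2 [00010]: clauses=TFTTF -> 0
  row 3 [00011]: clauses=FFTTF -> 0
  row 4 [00100]: clauses=TFTFT -> 0
  row 5 [00101]: clauses=FFFFT -> 0
  row 6 [00110]: clauses=TFTFF -> 0
  row 7 [00111]: clauses=FFTFF -> 0
  row 8 [01000]: clauses=TTTTT -> 1
  row 9 [01001]: clauses=TTFTT -> 0
  row 10 [01010]: clauses=TTTTT -> 1
  row 11 [01011]: clauses=TTTTT -> 1
  row 12 [01100]: clauses=TTTFT -> 0
  row 13 [01101]: clauses=TTFFT -> 0
  row 14 [01110]: clauses=TTTFT -> 0
  row 15 [01111]: clauses=TTTFT -> 0
  row 16 [10000]: clauses=TFTTT -> 0
  row 17 [10001]: clauses=TFFTT -> 0
  row 18 [10010]: clauses=TFTTF -> 0
  row 19 [10011]: clauses=TFTTF -> 0
  row 20 [10100]: clauses=TFTFT -> 0
  row 21 [10101]: clauses=TFFFT -> 0
  row 22 [10110]: clauses=TFTFF -> 0
  row 23 [10111]: clauses=TFTFF -> 0
  row 24 [11000]: clauses=TTTTT -> 1
  row 25 [11001]: clauses=TTFTT -> 0
  row 26 [11010]: clauses=TTTTT -> 1
  row 27 [11011]: clauses=TTTTT -> 1
  row 28 [11100]: clauses=TTTFT -> 0
  row 29 [11101]: clauses=TTFFT -> 0
  row 30 [11110]: clauses=TTTFT -> 0
  row 31 [11111]: clauses=TTTFT -> 0
Full result column, 8 rows per line (x1,x2 fixed per line; x3,x4,x5 runs 000..111 left to right):
  rows 0-7 [x1,x2=00]: 00000000  (ones: 0)
  rows 8-15 [x1,x2=01]: 10110000  (ones: 3)
  rows 16-23 [x1,x2=10]: 00000000  (ones: 0)
  rows 24-31 [x1,x2=11]: 10110000  (ones: 3)
Satisfying assignments = 0+3+0+3 = 6

6


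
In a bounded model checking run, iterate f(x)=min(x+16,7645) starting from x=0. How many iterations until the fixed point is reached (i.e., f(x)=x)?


Step 1: x=0, cap=7645, increment=16
Step 2: x grows by 16 each step until capped at 7645; fixed point is x=7645
Step 3: iterations = ceil(7645/16) = 478

478


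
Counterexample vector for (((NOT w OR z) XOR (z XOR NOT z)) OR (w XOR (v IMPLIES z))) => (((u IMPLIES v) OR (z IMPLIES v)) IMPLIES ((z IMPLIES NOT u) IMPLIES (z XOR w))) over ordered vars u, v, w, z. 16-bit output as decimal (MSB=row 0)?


F1 = (((NOT w OR z) XOR (z XOR NOT z)) OR (w XOR (v IMPLIES z)))
F2 = (((u IMPLIES v) OR (z IMPLIES v)) IMPLIES ((z IMPLIES NOT u) IMPLIES (z XOR w)))
Counterexample to F1=>F2 is where F1=1 and F2=0.
Evaluate each row (bits = u,v,w,z, MSB first):
  row 0 [0000]: F1=1 F2=0 -> F1&~F2 -> 1
  row 1 [0001]: F1=1 F2=1 -> F1&~F2 -> 0
  row 2 [0010]: F1=1 F2=1 -> F1&~F2 -> 0
  row 3 [0011]: F1=0 F2=0 -> F1&~F2 -> 0
  row 4 [0100]: F1=0 F2=0 -> F1&~F2 -> 0
  row 5 [0101]: F1=1 F2=1 -> F1&~F2 -> 0
  row 6 [0110]: F1=1 F2=1 -> F1&~F2 -> 0
  row 7 [0111]: F1=0 F2=0 -> F1&~F2 -> 0
  row 8 [1000]: F1=1 F2=0 -> F1&~F2 -> 1
  row 9 [1001]: F1=1 F2=1 -> F1&~F2 -> 0
  row 10 [1010]: F1=1 F2=1 -> F1&~F2 -> 0
  row 11 [1011]: F1=0 F2=1 -> F1&~F2 -> 0
  row 12 [1100]: F1=0 F2=0 -> F1&~F2 -> 0
  row 13 [1101]: F1=1 F2=1 -> F1&~F2 -> 0
  row 14 [1110]: F1=1 F2=1 -> F1&~F2 -> 0
  row 15 [1111]: F1=0 F2=1 -> F1&~F2 -> 0
Full result column, 4 rows per line (u,v fixed per line; w,z runs 00..11 left to right):
  rows 0-3 [u,v=00]: 1000  = hex 8
  rows 4-7 [u,v=01]: 0000  = hex 0
  rows 8-11 [u,v=10]: 1000  = hex 8
  rows 12-15 [u,v=11]: 0000  = hex 0
Counterexample vector (row 0 .. row 15) = 1000000010000000
Output column grouped in 4s = 1000 0000 1000 0000 = 0x8080
Convert to decimal digit by digit (value = value*16 + digit):
  8 -> 8
  8*16 + 0 = 128
  128*16 + 8 = 2056
  2056*16 + 0 = 32896
Decimal = 32896

32896


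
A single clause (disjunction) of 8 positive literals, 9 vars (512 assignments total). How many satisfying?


Step 1: Total=2^9=512
Step 2: Unsat when all 8 false: 2^1=2
Step 3: Sat=512-2=510

510


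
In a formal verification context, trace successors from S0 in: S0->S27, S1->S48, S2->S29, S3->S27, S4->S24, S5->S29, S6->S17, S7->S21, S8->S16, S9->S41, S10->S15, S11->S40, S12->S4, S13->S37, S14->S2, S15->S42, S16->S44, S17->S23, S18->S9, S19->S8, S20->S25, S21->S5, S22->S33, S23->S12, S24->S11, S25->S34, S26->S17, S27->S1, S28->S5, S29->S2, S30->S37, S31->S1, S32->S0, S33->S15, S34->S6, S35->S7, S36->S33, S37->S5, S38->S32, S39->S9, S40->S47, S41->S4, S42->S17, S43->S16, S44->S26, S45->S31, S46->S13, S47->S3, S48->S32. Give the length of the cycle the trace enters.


Trace from S0 until a state repeats:
  S0 -> S27 -> S1 -> S48 -> S32 -> S0
S0 first seen at step 0, revisited at step 5.
Cycle length = 5 - 0 = 5

5


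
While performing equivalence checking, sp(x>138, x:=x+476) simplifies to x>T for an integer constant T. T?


Formula: sp(P, x:=E) = exists old_x. (x = E[old_x/x]) AND P[old_x/x] (old_x is the value of x before the assignment; eliminate old_x by solving x = E[old_x/x] for old_x)
Step 1: Precondition P: x>138, i.e. old_x > 138
Step 2: Assignment gives x = old_x + 476, so old_x = x - 476
Step 3: Substitute into P: x - 476 > 138
Step 4: Simplify: x > 138+476 = 614

614


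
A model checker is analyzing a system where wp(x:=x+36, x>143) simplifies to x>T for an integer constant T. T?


Formula: wp(x:=E, P) = P[E/x] (substitute E for x in postcondition)
Step 1: Postcondition: x>143
Step 2: Substitute x+36 for x: x+36>143
Step 3: Solve for x: x > 143-36 = 107

107


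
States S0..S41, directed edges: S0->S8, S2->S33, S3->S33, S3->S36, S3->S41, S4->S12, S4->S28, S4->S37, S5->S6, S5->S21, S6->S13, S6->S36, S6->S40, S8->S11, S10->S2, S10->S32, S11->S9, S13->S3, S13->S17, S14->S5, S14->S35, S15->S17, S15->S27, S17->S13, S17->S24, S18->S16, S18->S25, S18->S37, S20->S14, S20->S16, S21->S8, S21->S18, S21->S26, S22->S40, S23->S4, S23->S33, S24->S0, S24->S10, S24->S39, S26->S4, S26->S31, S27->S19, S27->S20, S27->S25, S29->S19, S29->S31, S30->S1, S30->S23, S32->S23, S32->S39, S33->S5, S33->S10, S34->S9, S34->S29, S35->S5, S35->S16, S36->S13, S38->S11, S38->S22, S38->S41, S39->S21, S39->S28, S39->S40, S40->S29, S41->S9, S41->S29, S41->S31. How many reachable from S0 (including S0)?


BFS from S0:
  layer 0: {S0}
  layer 1: {S8}
  layer 2: {S11}
  layer 3: {S9}
Reachable set: {S0, S8, S9, S11}
Count = 4

4


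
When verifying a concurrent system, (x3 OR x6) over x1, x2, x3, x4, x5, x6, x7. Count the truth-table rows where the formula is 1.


Formula: (x3 OR x6) over 7 vars (128 rows)
Evaluate each row (x1, x2, x3, x4, x5, x6, x7 as bits, MSB first):
  row 0 [0000000]: (0 OR 0) -> 0
  row 1 [0000001]: (0 OR 0) -> 0
  row 2 [0000010]: (0 OR 1) -> 1
  row 3 [0000011]: (0 OR 1) -> 1
  row 4 [0000100]: (0 OR 0) -> 0
  (every remaining row is evaluated the same way; all 128 results are listed next)
Full result column, 8 rows per line (x1,x2,x3,x4 fixed per line; x5,x6,x7 runs 000..111 left to right):
  rows 0-7 [x1,x2,x3,x4=0000]: 00110011  (ones: 4)
  rows 8-15 [x1,x2,x3,x4=0001]: 00110011  (ones: 4)
  rows 16-23 [x1,x2,x3,x4=0010]: 11111111  (ones: 8)
  rows 24-31 [x1,x2,x3,x4=0011]: 11111111  (ones: 8)
  rows 32-39 [x1,x2,x3,x4=0100]: 00110011  (ones: 4)
  rows 40-47 [x1,x2,x3,x4=0101]: 00110011  (ones: 4)
  rows 48-55 [x1,x2,x3,x4=0110]: 11111111  (ones: 8)
  rows 56-63 [x1,x2,x3,x4=0111]: 11111111  (ones: 8)
  rows 64-71 [x1,x2,x3,x4=1000]: 00110011  (ones: 4)
  rows 72-79 [x1,x2,x3,x4=1001]: 00110011  (ones: 4)
  rows 80-87 [x1,x2,x3,x4=1010]: 11111111  (ones: 8)
  rows 88-95 [x1,x2,x3,x4=1011]: 11111111  (ones: 8)
  rows 96-103 [x1,x2,x3,x4=1100]: 00110011  (ones: 4)
  rows 104-111 [x1,x2,x3,x4=1101]: 00110011  (ones: 4)
  rows 112-119 [x1,x2,x3,x4=1110]: 11111111  (ones: 8)
  rows 120-127 [x1,x2,x3,x4=1111]: 11111111  (ones: 8)
Count of 1-rows = 4+4+8+8+4+4+8+8+4+4+8+8+4+4+8+8 = 96

96


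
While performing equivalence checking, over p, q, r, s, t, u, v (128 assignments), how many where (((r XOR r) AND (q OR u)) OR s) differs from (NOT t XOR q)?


F1 = (((r XOR r) AND (q OR u)) OR s)
F2 = (NOT t XOR q)
Evaluate both on each of 128 rows (bits = p,q,r,s,t,u,v):
  row 0 [0000000]: F1=0 F2=1 (differ) -> 1
  row 1 [0000001]: F1=0 F2=1 (differ) -> 1
  row 2 [0000010]: F1=0 F2=1 (differ) -> 1
  row 3 [0000011]: F1=0 F2=1 (differ) -> 1
  row 4 [0000100]: F1=0 F2=0 -> 0
  (every remaining row is evaluated the same way; all 128 results are listed next)
Full result column, 8 rows per line (p,q,r,s fixed per line; t,u,v runs 000..111 left to right):
  rows 0-7 [p,q,r,s=0000]: 11110000  (ones: 4)
  rows 8-15 [p,q,r,s=0001]: 00001111  (ones: 4)
  rows 16-23 [p,q,r,s=0010]: 11110000  (ones: 4)
  rows 24-31 [p,q,r,s=0011]: 00001111  (ones: 4)
  rows 32-39 [p,q,r,s=0100]: 00001111  (ones: 4)
  rows 40-47 [p,q,r,s=0101]: 11110000  (ones: 4)
  rows 48-55 [p,q,r,s=0110]: 00001111  (ones: 4)
  rows 56-63 [p,q,r,s=0111]: 11110000  (ones: 4)
  rows 64-71 [p,q,r,s=1000]: 11110000  (ones: 4)
  rows 72-79 [p,q,r,s=1001]: 00001111  (ones: 4)
  rows 80-87 [p,q,r,s=1010]: 11110000  (ones: 4)
  rows 88-95 [p,q,r,s=1011]: 00001111  (ones: 4)
  rows 96-103 [p,q,r,s=1100]: 00001111  (ones: 4)
  rows 104-111 [p,q,r,s=1101]: 11110000  (ones: 4)
  rows 112-119 [p,q,r,s=1110]: 00001111  (ones: 4)
  rows 120-127 [p,q,r,s=1111]: 11110000  (ones: 4)
Disagreements = 4+4+4+4+4+4+4+4+4+4+4+4+4+4+4+4 = 64

64
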